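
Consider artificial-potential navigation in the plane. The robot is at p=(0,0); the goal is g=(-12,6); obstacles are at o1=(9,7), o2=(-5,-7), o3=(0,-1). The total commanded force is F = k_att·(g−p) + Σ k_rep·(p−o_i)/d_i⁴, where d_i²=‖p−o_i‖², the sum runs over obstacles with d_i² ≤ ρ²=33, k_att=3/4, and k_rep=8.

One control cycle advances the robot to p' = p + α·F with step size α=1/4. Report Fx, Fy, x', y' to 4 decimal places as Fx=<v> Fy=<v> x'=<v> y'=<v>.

Fx=-9.0000 Fy=12.5000 x'=-2.2500 y'=3.1250

F_att = 3/4·(g−p) = 3/4·(-12,6) = (-9.0000,4.5000)
o1: d²=130 > ρ²=33 → inactive
o2: d²=74 > ρ²=33 → inactive
o3: d²=1 ≤ ρ²=33; F_rep = 8·(0,1)/1² = (0.0000,8.0000)
F = F_att + ΣF_rep = (-9.0000,12.5000)
p' = p + 1/4·F = (-2.2500,3.1250)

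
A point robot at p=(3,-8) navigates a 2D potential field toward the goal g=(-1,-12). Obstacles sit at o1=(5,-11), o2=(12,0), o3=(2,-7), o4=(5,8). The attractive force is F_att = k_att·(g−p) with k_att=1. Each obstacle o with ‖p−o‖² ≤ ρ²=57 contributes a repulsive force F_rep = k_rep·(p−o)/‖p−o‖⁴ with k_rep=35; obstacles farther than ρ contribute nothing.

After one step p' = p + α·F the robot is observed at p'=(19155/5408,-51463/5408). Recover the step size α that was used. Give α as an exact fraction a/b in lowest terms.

α = 1/8

F_att = 1·(g−p) = 1·(-4,-4) = (-4.0000,-4.0000)
o1: d²=13 ≤ ρ²=57; F_rep = 35·(-2,3)/13² = (-0.4142,0.6213)
o2: d²=145 > ρ²=57 → inactive
o3: d²=2 ≤ ρ²=57; F_rep = 35·(1,-1)/2² = (8.7500,-8.7500)
o4: d²=260 > ρ²=57 → inactive
F = F_att + ΣF_rep = (4.3358,-12.1287)
Δp = p'−p = (0.5420,-1.5161); α = Δx/Fx = (2931/5408) / (2931/676) = 1/8
check: Δy/Fy = (-8199/5408) / (-8199/676) = 1/8 ✓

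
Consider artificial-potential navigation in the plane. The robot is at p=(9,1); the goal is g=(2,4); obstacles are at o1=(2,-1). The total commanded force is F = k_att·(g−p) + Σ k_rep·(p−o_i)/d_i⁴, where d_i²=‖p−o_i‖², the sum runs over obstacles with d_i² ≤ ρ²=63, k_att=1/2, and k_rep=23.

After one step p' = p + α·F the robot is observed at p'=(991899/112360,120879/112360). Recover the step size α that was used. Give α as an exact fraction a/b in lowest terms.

α = 1/20

F_att = 1/2·(g−p) = 1/2·(-7,3) = (-3.5000,1.5000)
o1: d²=53 ≤ ρ²=63; F_rep = 23·(7,2)/53² = (0.0573,0.0164)
F = F_att + ΣF_rep = (-3.4427,1.5164)
Δp = p'−p = (-0.1721,0.0758); α = Δx/Fx = (-19341/112360) / (-19341/5618) = 1/20
check: Δy/Fy = (8519/112360) / (8519/5618) = 1/20 ✓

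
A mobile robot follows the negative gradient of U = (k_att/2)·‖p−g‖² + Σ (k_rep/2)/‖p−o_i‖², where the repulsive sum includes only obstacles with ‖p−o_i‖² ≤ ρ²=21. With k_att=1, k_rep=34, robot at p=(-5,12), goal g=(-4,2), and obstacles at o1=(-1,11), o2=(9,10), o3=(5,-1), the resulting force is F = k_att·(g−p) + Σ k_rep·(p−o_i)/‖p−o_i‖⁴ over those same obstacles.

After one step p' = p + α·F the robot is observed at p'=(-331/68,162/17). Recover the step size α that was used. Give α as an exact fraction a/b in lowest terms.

F_att = 1·(g−p) = 1·(1,-10) = (1.0000,-10.0000)
o1: d²=17 ≤ ρ²=21; F_rep = 34·(-4,1)/17² = (-0.4706,0.1176)
o2: d²=200 > ρ²=21 → inactive
o3: d²=269 > ρ²=21 → inactive
F = F_att + ΣF_rep = (0.5294,-9.8824)
Δp = p'−p = (0.1324,-2.4706); α = Δx/Fx = (9/68) / (9/17) = 1/4
check: Δy/Fy = (-42/17) / (-168/17) = 1/4 ✓

α = 1/4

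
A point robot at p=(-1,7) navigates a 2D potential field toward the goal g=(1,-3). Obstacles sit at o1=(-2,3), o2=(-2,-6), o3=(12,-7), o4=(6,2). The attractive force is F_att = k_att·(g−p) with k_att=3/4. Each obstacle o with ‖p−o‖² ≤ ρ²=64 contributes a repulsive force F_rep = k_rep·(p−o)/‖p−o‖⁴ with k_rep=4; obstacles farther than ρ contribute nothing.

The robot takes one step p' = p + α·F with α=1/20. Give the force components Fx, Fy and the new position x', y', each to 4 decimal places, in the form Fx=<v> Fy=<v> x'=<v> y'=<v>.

Fx=1.5138 Fy=-7.4446 x'=-0.9243 y'=6.6278

F_att = 3/4·(g−p) = 3/4·(2,-10) = (1.5000,-7.5000)
o1: d²=17 ≤ ρ²=64; F_rep = 4·(1,4)/17² = (0.0138,0.0554)
o2: d²=170 > ρ²=64 → inactive
o3: d²=365 > ρ²=64 → inactive
o4: d²=74 > ρ²=64 → inactive
F = F_att + ΣF_rep = (1.5138,-7.4446)
p' = p + 1/20·F = (-0.9243,6.6278)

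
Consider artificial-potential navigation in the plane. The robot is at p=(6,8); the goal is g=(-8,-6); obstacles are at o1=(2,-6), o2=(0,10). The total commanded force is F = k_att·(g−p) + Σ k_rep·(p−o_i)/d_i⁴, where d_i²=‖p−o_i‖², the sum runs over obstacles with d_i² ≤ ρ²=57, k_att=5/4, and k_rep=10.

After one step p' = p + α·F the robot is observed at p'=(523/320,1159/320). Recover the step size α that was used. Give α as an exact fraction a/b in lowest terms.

F_att = 5/4·(g−p) = 5/4·(-14,-14) = (-17.5000,-17.5000)
o1: d²=212 > ρ²=57 → inactive
o2: d²=40 ≤ ρ²=57; F_rep = 10·(6,-2)/40² = (0.0375,-0.0125)
F = F_att + ΣF_rep = (-17.4625,-17.5125)
Δp = p'−p = (-4.3656,-4.3781); α = Δx/Fx = (-1397/320) / (-1397/80) = 1/4
check: Δy/Fy = (-1401/320) / (-1401/80) = 1/4 ✓

α = 1/4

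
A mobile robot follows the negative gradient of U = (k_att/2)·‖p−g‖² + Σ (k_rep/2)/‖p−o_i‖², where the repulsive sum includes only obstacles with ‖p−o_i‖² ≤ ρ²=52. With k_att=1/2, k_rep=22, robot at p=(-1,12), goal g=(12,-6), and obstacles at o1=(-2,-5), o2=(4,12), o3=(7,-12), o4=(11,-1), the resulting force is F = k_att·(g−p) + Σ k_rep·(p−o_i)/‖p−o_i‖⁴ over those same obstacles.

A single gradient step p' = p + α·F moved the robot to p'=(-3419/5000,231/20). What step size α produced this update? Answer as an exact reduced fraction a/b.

α = 1/20

F_att = 1/2·(g−p) = 1/2·(13,-18) = (6.5000,-9.0000)
o1: d²=290 > ρ²=52 → inactive
o2: d²=25 ≤ ρ²=52; F_rep = 22·(-5,0)/25² = (-0.1760,0.0000)
o3: d²=640 > ρ²=52 → inactive
o4: d²=313 > ρ²=52 → inactive
F = F_att + ΣF_rep = (6.3240,-9.0000)
Δp = p'−p = (0.3162,-0.4500); α = Δx/Fx = (1581/5000) / (1581/250) = 1/20
check: Δy/Fy = (-9/20) / (-9) = 1/20 ✓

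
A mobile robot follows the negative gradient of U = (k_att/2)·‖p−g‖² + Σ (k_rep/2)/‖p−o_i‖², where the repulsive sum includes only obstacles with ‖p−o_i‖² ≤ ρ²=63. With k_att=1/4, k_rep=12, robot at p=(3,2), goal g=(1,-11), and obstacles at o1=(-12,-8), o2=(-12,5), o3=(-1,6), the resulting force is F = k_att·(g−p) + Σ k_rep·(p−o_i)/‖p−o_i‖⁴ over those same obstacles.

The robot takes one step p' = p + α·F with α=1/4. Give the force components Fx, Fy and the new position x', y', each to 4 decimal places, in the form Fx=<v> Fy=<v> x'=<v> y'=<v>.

Fx=-0.4531 Fy=-3.2969 x'=2.8867 y'=1.1758

F_att = 1/4·(g−p) = 1/4·(-2,-13) = (-0.5000,-3.2500)
o1: d²=325 > ρ²=63 → inactive
o2: d²=234 > ρ²=63 → inactive
o3: d²=32 ≤ ρ²=63; F_rep = 12·(4,-4)/32² = (0.0469,-0.0469)
F = F_att + ΣF_rep = (-0.4531,-3.2969)
p' = p + 1/4·F = (2.8867,1.1758)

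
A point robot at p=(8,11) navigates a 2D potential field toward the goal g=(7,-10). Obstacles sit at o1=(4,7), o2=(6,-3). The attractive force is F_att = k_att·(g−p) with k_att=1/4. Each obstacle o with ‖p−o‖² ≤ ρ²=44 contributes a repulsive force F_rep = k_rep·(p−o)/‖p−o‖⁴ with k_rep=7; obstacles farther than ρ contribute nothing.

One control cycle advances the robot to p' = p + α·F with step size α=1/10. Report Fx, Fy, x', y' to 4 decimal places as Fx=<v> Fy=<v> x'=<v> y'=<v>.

Fx=-0.2227 Fy=-5.2227 x'=7.9777 y'=10.4777

F_att = 1/4·(g−p) = 1/4·(-1,-21) = (-0.2500,-5.2500)
o1: d²=32 ≤ ρ²=44; F_rep = 7·(4,4)/32² = (0.0273,0.0273)
o2: d²=200 > ρ²=44 → inactive
F = F_att + ΣF_rep = (-0.2227,-5.2227)
p' = p + 1/10·F = (7.9777,10.4777)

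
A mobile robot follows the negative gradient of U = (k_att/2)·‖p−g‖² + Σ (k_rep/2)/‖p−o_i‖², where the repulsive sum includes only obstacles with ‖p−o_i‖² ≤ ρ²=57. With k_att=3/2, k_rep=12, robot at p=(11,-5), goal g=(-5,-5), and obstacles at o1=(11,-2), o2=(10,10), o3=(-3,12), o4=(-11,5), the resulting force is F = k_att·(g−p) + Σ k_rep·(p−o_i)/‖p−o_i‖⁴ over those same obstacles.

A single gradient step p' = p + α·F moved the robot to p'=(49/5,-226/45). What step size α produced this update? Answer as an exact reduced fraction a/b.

α = 1/20

F_att = 3/2·(g−p) = 3/2·(-16,0) = (-24.0000,0.0000)
o1: d²=9 ≤ ρ²=57; F_rep = 12·(0,-3)/9² = (0.0000,-0.4444)
o2: d²=226 > ρ²=57 → inactive
o3: d²=485 > ρ²=57 → inactive
o4: d²=584 > ρ²=57 → inactive
F = F_att + ΣF_rep = (-24.0000,-0.4444)
Δp = p'−p = (-1.2000,-0.0222); α = Δx/Fx = (-6/5) / (-24) = 1/20
check: Δy/Fy = (-1/45) / (-4/9) = 1/20 ✓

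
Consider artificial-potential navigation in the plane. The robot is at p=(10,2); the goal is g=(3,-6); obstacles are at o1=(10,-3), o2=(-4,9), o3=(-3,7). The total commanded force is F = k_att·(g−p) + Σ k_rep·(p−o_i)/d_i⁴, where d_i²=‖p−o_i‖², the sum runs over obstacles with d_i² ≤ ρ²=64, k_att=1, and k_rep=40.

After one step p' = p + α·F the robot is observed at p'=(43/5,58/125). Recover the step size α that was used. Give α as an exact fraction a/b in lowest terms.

α = 1/5

F_att = 1·(g−p) = 1·(-7,-8) = (-7.0000,-8.0000)
o1: d²=25 ≤ ρ²=64; F_rep = 40·(0,5)/25² = (0.0000,0.3200)
o2: d²=245 > ρ²=64 → inactive
o3: d²=194 > ρ²=64 → inactive
F = F_att + ΣF_rep = (-7.0000,-7.6800)
Δp = p'−p = (-1.4000,-1.5360); α = Δx/Fx = (-7/5) / (-7) = 1/5
check: Δy/Fy = (-192/125) / (-192/25) = 1/5 ✓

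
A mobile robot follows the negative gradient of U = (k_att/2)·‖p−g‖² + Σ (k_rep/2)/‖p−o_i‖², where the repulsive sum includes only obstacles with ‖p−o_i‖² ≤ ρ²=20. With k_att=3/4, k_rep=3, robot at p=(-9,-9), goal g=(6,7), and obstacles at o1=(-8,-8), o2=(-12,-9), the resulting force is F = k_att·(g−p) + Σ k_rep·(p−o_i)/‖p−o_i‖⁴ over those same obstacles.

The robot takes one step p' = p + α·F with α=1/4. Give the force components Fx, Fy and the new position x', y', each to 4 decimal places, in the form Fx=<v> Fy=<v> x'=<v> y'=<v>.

Fx=10.6111 Fy=11.2500 x'=-6.3472 y'=-6.1875

F_att = 3/4·(g−p) = 3/4·(15,16) = (11.2500,12.0000)
o1: d²=2 ≤ ρ²=20; F_rep = 3·(-1,-1)/2² = (-0.7500,-0.7500)
o2: d²=9 ≤ ρ²=20; F_rep = 3·(3,0)/9² = (0.1111,0.0000)
F = F_att + ΣF_rep = (10.6111,11.2500)
p' = p + 1/4·F = (-6.3472,-6.1875)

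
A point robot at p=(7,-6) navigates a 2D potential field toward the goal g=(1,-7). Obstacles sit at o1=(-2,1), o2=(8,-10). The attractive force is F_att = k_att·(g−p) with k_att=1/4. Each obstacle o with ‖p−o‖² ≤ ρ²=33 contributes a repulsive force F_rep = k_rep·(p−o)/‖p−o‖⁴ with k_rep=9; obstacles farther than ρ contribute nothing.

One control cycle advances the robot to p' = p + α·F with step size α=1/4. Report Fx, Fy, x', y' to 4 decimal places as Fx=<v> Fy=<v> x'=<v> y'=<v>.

Fx=-1.5311 Fy=-0.1254 x'=6.6172 y'=-6.0314

F_att = 1/4·(g−p) = 1/4·(-6,-1) = (-1.5000,-0.2500)
o1: d²=130 > ρ²=33 → inactive
o2: d²=17 ≤ ρ²=33; F_rep = 9·(-1,4)/17² = (-0.0311,0.1246)
F = F_att + ΣF_rep = (-1.5311,-0.1254)
p' = p + 1/4·F = (6.6172,-6.0314)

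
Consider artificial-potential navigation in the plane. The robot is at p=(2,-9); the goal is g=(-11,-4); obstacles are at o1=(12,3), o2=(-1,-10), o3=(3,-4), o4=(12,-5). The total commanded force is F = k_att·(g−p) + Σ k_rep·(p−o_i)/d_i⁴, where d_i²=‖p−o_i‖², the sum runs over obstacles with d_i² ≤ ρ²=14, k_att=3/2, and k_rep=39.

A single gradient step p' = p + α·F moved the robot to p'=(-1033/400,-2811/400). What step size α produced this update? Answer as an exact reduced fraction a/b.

F_att = 3/2·(g−p) = 3/2·(-13,5) = (-19.5000,7.5000)
o1: d²=244 > ρ²=14 → inactive
o2: d²=10 ≤ ρ²=14; F_rep = 39·(3,1)/10² = (1.1700,0.3900)
o3: d²=26 > ρ²=14 → inactive
o4: d²=116 > ρ²=14 → inactive
F = F_att + ΣF_rep = (-18.3300,7.8900)
Δp = p'−p = (-4.5825,1.9725); α = Δx/Fx = (-1833/400) / (-1833/100) = 1/4
check: Δy/Fy = (789/400) / (789/100) = 1/4 ✓

α = 1/4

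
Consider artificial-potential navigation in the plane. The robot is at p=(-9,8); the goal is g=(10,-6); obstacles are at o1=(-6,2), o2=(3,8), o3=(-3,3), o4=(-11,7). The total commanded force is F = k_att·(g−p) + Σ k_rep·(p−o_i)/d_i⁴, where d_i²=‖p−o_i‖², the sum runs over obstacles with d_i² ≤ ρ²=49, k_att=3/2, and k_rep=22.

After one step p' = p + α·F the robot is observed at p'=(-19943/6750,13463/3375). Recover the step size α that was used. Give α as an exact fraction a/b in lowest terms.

F_att = 3/2·(g−p) = 3/2·(19,-14) = (28.5000,-21.0000)
o1: d²=45 ≤ ρ²=49; F_rep = 22·(-3,6)/45² = (-0.0326,0.0652)
o2: d²=144 > ρ²=49 → inactive
o3: d²=61 > ρ²=49 → inactive
o4: d²=5 ≤ ρ²=49; F_rep = 22·(2,1)/5² = (1.7600,0.8800)
F = F_att + ΣF_rep = (30.2274,-20.0548)
Δp = p'−p = (6.0455,-4.0110); α = Δx/Fx = (40807/6750) / (40807/1350) = 1/5
check: Δy/Fy = (-13537/3375) / (-13537/675) = 1/5 ✓

α = 1/5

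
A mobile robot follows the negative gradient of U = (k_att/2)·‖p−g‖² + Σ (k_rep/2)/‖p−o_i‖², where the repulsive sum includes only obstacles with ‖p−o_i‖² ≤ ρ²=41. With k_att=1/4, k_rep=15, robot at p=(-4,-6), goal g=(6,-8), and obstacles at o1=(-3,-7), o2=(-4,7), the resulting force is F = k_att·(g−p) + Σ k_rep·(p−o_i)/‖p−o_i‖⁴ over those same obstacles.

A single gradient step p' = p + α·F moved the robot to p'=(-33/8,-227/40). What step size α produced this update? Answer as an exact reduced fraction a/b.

F_att = 1/4·(g−p) = 1/4·(10,-2) = (2.5000,-0.5000)
o1: d²=2 ≤ ρ²=41; F_rep = 15·(-1,1)/2² = (-3.7500,3.7500)
o2: d²=169 > ρ²=41 → inactive
F = F_att + ΣF_rep = (-1.2500,3.2500)
Δp = p'−p = (-0.1250,0.3250); α = Δx/Fx = (-1/8) / (-5/4) = 1/10
check: Δy/Fy = (13/40) / (13/4) = 1/10 ✓

α = 1/10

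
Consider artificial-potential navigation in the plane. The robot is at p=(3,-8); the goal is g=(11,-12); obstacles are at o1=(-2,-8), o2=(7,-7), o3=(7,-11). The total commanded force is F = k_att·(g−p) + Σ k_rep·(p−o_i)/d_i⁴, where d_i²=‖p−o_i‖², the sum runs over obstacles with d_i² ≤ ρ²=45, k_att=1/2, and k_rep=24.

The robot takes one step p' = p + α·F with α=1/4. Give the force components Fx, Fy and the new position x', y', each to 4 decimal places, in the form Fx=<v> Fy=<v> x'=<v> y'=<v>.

Fx=3.7062 Fy=-1.9678 x'=3.9266 y'=-8.4920

F_att = 1/2·(g−p) = 1/2·(8,-4) = (4.0000,-2.0000)
o1: d²=25 ≤ ρ²=45; F_rep = 24·(5,0)/25² = (0.1920,0.0000)
o2: d²=17 ≤ ρ²=45; F_rep = 24·(-4,-1)/17² = (-0.3322,-0.0830)
o3: d²=25 ≤ ρ²=45; F_rep = 24·(-4,3)/25² = (-0.1536,0.1152)
F = F_att + ΣF_rep = (3.7062,-1.9678)
p' = p + 1/4·F = (3.9266,-8.4920)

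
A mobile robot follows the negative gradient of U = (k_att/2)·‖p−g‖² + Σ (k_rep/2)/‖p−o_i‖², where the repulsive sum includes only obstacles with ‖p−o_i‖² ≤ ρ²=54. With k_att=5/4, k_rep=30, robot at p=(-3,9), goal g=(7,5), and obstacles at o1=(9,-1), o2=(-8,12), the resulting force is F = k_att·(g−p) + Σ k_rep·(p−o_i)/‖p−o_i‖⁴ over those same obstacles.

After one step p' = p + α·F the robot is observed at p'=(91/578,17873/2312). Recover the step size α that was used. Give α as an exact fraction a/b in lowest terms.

F_att = 5/4·(g−p) = 5/4·(10,-4) = (12.5000,-5.0000)
o1: d²=244 > ρ²=54 → inactive
o2: d²=34 ≤ ρ²=54; F_rep = 30·(5,-3)/34² = (0.1298,-0.0779)
F = F_att + ΣF_rep = (12.6298,-5.0779)
Δp = p'−p = (3.1574,-1.2695); α = Δx/Fx = (1825/578) / (3650/289) = 1/4
check: Δy/Fy = (-2935/2312) / (-2935/578) = 1/4 ✓

α = 1/4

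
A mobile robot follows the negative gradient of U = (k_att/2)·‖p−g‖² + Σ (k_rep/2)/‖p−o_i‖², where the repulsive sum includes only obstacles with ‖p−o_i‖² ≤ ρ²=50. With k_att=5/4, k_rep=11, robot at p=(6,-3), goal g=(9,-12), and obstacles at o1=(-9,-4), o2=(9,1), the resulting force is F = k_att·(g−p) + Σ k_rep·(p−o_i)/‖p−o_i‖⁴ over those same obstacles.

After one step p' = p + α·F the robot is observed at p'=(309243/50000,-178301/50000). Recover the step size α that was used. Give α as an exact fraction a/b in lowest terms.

α = 1/20

F_att = 5/4·(g−p) = 5/4·(3,-9) = (3.7500,-11.2500)
o1: d²=226 > ρ²=50 → inactive
o2: d²=25 ≤ ρ²=50; F_rep = 11·(-3,-4)/25² = (-0.0528,-0.0704)
F = F_att + ΣF_rep = (3.6972,-11.3204)
Δp = p'−p = (0.1849,-0.5660); α = Δx/Fx = (9243/50000) / (9243/2500) = 1/20
check: Δy/Fy = (-28301/50000) / (-28301/2500) = 1/20 ✓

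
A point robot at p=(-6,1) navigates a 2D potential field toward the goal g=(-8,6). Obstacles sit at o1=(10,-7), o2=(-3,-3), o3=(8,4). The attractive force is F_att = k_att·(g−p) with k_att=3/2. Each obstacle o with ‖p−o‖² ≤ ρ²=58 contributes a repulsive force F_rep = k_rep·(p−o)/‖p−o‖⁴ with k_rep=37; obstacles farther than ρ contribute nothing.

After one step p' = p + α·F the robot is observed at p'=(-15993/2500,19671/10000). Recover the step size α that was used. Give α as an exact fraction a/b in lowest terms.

α = 1/8

F_att = 3/2·(g−p) = 3/2·(-2,5) = (-3.0000,7.5000)
o1: d²=320 > ρ²=58 → inactive
o2: d²=25 ≤ ρ²=58; F_rep = 37·(-3,4)/25² = (-0.1776,0.2368)
o3: d²=205 > ρ²=58 → inactive
F = F_att + ΣF_rep = (-3.1776,7.7368)
Δp = p'−p = (-0.3972,0.9671); α = Δx/Fx = (-993/2500) / (-1986/625) = 1/8
check: Δy/Fy = (9671/10000) / (9671/1250) = 1/8 ✓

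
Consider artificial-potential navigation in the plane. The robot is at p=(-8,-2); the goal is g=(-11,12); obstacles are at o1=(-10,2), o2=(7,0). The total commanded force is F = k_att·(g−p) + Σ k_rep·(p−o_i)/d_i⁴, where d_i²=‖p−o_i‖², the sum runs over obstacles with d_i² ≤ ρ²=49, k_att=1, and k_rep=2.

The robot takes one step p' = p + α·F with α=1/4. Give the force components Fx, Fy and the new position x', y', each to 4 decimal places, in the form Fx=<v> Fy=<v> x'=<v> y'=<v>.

Fx=-2.9900 Fy=13.9800 x'=-8.7475 y'=1.4950

F_att = 1·(g−p) = 1·(-3,14) = (-3.0000,14.0000)
o1: d²=20 ≤ ρ²=49; F_rep = 2·(2,-4)/20² = (0.0100,-0.0200)
o2: d²=229 > ρ²=49 → inactive
F = F_att + ΣF_rep = (-2.9900,13.9800)
p' = p + 1/4·F = (-8.7475,1.4950)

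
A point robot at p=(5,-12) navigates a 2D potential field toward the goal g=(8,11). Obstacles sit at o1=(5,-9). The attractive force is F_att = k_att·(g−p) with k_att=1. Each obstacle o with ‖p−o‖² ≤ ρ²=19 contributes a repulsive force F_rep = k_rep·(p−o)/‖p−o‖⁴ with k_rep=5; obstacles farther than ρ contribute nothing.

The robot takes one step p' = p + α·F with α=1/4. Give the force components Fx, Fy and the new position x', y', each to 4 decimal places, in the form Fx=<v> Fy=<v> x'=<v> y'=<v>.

F_att = 1·(g−p) = 1·(3,23) = (3.0000,23.0000)
o1: d²=9 ≤ ρ²=19; F_rep = 5·(0,-3)/9² = (0.0000,-0.1852)
F = F_att + ΣF_rep = (3.0000,22.8148)
p' = p + 1/4·F = (5.7500,-6.2963)

Fx=3.0000 Fy=22.8148 x'=5.7500 y'=-6.2963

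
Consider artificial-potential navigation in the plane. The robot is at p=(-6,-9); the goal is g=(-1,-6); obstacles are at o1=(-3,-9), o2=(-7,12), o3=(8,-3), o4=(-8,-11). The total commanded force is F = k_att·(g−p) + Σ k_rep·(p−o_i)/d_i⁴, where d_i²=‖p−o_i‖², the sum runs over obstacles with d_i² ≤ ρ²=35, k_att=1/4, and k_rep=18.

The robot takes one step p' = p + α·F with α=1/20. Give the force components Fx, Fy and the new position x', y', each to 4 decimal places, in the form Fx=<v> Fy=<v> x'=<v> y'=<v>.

F_att = 1/4·(g−p) = 1/4·(5,3) = (1.2500,0.7500)
o1: d²=9 ≤ ρ²=35; F_rep = 18·(-3,0)/9² = (-0.6667,0.0000)
o2: d²=442 > ρ²=35 → inactive
o3: d²=232 > ρ²=35 → inactive
o4: d²=8 ≤ ρ²=35; F_rep = 18·(2,2)/8² = (0.5625,0.5625)
F = F_att + ΣF_rep = (1.1458,1.3125)
p' = p + 1/20·F = (-5.9427,-8.9344)

Fx=1.1458 Fy=1.3125 x'=-5.9427 y'=-8.9344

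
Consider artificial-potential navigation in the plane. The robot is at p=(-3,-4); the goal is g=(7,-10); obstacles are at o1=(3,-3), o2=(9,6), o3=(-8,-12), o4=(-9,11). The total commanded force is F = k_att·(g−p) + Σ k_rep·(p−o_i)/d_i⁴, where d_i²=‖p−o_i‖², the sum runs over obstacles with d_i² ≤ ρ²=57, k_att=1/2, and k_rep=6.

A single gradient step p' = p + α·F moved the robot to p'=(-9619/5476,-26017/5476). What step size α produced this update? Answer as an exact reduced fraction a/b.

F_att = 1/2·(g−p) = 1/2·(10,-6) = (5.0000,-3.0000)
o1: d²=37 ≤ ρ²=57; F_rep = 6·(-6,-1)/37² = (-0.0263,-0.0044)
o2: d²=244 > ρ²=57 → inactive
o3: d²=89 > ρ²=57 → inactive
o4: d²=261 > ρ²=57 → inactive
F = F_att + ΣF_rep = (4.9737,-3.0044)
Δp = p'−p = (1.2434,-0.7511); α = Δx/Fx = (6809/5476) / (6809/1369) = 1/4
check: Δy/Fy = (-4113/5476) / (-4113/1369) = 1/4 ✓

α = 1/4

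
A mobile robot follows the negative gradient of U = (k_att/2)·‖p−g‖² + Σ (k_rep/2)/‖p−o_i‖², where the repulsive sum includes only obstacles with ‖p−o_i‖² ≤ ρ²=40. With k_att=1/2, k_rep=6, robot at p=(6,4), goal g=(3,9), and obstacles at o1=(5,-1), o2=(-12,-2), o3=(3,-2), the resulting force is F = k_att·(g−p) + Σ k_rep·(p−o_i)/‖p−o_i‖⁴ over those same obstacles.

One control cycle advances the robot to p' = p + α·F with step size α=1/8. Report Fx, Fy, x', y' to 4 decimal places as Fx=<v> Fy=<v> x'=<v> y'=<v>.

Fx=-1.4911 Fy=2.5444 x'=5.8136 y'=4.3180

F_att = 1/2·(g−p) = 1/2·(-3,5) = (-1.5000,2.5000)
o1: d²=26 ≤ ρ²=40; F_rep = 6·(1,5)/26² = (0.0089,0.0444)
o2: d²=360 > ρ²=40 → inactive
o3: d²=45 > ρ²=40 → inactive
F = F_att + ΣF_rep = (-1.4911,2.5444)
p' = p + 1/8·F = (5.8136,4.3180)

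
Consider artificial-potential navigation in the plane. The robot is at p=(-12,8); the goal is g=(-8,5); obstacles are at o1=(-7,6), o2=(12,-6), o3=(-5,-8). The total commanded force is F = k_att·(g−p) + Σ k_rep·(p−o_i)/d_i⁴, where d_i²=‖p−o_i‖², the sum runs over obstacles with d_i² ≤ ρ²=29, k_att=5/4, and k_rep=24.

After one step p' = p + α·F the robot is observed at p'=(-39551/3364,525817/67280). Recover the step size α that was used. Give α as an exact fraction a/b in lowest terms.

F_att = 5/4·(g−p) = 5/4·(4,-3) = (5.0000,-3.7500)
o1: d²=29 ≤ ρ²=29; F_rep = 24·(-5,2)/29² = (-0.1427,0.0571)
o2: d²=772 > ρ²=29 → inactive
o3: d²=305 > ρ²=29 → inactive
F = F_att + ΣF_rep = (4.8573,-3.6929)
Δp = p'−p = (0.2429,-0.1846); α = Δx/Fx = (817/3364) / (4085/841) = 1/20
check: Δy/Fy = (-12423/67280) / (-12423/3364) = 1/20 ✓

α = 1/20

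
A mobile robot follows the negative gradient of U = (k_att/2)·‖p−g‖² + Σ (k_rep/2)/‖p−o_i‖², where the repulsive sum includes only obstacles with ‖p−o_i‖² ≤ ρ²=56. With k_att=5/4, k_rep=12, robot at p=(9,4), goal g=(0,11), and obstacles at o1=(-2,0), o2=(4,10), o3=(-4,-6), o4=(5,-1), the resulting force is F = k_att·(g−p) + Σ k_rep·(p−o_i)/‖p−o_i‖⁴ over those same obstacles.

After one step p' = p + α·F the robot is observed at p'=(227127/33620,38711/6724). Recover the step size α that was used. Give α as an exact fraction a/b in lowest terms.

F_att = 5/4·(g−p) = 5/4·(-9,7) = (-11.2500,8.7500)
o1: d²=137 > ρ²=56 → inactive
o2: d²=61 > ρ²=56 → inactive
o3: d²=269 > ρ²=56 → inactive
o4: d²=41 ≤ ρ²=56; F_rep = 12·(4,5)/41² = (0.0286,0.0357)
F = F_att + ΣF_rep = (-11.2214,8.7857)
Δp = p'−p = (-2.2443,1.7571); α = Δx/Fx = (-75453/33620) / (-75453/6724) = 1/5
check: Δy/Fy = (11815/6724) / (59075/6724) = 1/5 ✓

α = 1/5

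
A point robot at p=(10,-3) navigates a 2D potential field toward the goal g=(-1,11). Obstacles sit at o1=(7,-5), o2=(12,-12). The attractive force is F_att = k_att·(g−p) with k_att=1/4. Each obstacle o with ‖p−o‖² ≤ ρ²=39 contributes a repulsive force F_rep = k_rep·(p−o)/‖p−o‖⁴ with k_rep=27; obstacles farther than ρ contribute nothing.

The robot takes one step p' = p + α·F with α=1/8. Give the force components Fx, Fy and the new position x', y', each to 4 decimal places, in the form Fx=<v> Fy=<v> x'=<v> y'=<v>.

Fx=-2.2707 Fy=3.8195 x'=9.7162 y'=-2.5226

F_att = 1/4·(g−p) = 1/4·(-11,14) = (-2.7500,3.5000)
o1: d²=13 ≤ ρ²=39; F_rep = 27·(3,2)/13² = (0.4793,0.3195)
o2: d²=85 > ρ²=39 → inactive
F = F_att + ΣF_rep = (-2.2707,3.8195)
p' = p + 1/8·F = (9.7162,-2.5226)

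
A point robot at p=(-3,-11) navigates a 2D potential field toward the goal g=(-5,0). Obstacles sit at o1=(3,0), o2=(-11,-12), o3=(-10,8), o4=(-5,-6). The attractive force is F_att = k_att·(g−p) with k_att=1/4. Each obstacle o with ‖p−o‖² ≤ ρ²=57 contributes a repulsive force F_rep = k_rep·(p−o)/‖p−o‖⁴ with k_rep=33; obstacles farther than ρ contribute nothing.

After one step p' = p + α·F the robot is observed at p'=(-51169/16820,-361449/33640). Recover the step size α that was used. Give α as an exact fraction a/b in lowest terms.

F_att = 1/4·(g−p) = 1/4·(-2,11) = (-0.5000,2.7500)
o1: d²=157 > ρ²=57 → inactive
o2: d²=65 > ρ²=57 → inactive
o3: d²=410 > ρ²=57 → inactive
o4: d²=29 ≤ ρ²=57; F_rep = 33·(2,-5)/29² = (0.0785,-0.1962)
F = F_att + ΣF_rep = (-0.4215,2.5538)
Δp = p'−p = (-0.0422,0.2554); α = Δx/Fx = (-709/16820) / (-709/1682) = 1/10
check: Δy/Fy = (8591/33640) / (8591/3364) = 1/10 ✓

α = 1/10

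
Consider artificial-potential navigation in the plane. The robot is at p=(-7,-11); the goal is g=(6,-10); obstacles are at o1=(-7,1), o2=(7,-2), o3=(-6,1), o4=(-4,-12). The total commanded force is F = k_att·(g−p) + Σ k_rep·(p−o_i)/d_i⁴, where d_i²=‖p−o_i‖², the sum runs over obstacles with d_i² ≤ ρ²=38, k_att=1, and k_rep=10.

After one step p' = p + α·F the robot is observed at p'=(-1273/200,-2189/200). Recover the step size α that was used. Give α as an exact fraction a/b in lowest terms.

α = 1/20

F_att = 1·(g−p) = 1·(13,1) = (13.0000,1.0000)
o1: d²=144 > ρ²=38 → inactive
o2: d²=277 > ρ²=38 → inactive
o3: d²=145 > ρ²=38 → inactive
o4: d²=10 ≤ ρ²=38; F_rep = 10·(-3,1)/10² = (-0.3000,0.1000)
F = F_att + ΣF_rep = (12.7000,1.1000)
Δp = p'−p = (0.6350,0.0550); α = Δx/Fx = (127/200) / (127/10) = 1/20
check: Δy/Fy = (11/200) / (11/10) = 1/20 ✓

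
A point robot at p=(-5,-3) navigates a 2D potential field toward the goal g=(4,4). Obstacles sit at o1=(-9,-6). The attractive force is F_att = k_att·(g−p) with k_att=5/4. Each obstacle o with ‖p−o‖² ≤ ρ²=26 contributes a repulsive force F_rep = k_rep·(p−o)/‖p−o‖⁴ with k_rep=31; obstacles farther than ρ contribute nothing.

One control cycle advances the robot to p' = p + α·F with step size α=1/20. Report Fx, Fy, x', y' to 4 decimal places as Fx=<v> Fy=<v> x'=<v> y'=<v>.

Fx=11.4484 Fy=8.8988 x'=-4.4276 y'=-2.5551

F_att = 5/4·(g−p) = 5/4·(9,7) = (11.2500,8.7500)
o1: d²=25 ≤ ρ²=26; F_rep = 31·(4,3)/25² = (0.1984,0.1488)
F = F_att + ΣF_rep = (11.4484,8.8988)
p' = p + 1/20·F = (-4.4276,-2.5551)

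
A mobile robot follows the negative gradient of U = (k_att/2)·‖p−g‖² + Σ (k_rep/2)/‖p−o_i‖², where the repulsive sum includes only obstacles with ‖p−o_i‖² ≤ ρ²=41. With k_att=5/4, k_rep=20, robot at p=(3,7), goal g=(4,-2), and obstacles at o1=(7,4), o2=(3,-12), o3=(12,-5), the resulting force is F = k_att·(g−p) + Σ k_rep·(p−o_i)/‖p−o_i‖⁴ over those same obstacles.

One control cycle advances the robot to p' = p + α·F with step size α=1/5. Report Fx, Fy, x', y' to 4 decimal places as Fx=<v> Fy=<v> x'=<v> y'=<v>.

F_att = 5/4·(g−p) = 5/4·(1,-9) = (1.2500,-11.2500)
o1: d²=25 ≤ ρ²=41; F_rep = 20·(-4,3)/25² = (-0.1280,0.0960)
o2: d²=361 > ρ²=41 → inactive
o3: d²=225 > ρ²=41 → inactive
F = F_att + ΣF_rep = (1.1220,-11.1540)
p' = p + 1/5·F = (3.2244,4.7692)

Fx=1.1220 Fy=-11.1540 x'=3.2244 y'=4.7692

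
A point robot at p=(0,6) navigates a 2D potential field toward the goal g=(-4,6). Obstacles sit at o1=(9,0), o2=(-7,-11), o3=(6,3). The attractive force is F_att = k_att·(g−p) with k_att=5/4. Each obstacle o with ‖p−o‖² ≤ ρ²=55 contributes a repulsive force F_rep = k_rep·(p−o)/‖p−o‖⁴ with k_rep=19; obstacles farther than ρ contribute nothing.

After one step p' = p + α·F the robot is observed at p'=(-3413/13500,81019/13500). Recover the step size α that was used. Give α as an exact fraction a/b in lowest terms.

F_att = 5/4·(g−p) = 5/4·(-4,0) = (-5.0000,0.0000)
o1: d²=117 > ρ²=55 → inactive
o2: d²=338 > ρ²=55 → inactive
o3: d²=45 ≤ ρ²=55; F_rep = 19·(-6,3)/45² = (-0.0563,0.0281)
F = F_att + ΣF_rep = (-5.0563,0.0281)
Δp = p'−p = (-0.2528,0.0014); α = Δx/Fx = (-3413/13500) / (-3413/675) = 1/20
check: Δy/Fy = (19/13500) / (19/675) = 1/20 ✓

α = 1/20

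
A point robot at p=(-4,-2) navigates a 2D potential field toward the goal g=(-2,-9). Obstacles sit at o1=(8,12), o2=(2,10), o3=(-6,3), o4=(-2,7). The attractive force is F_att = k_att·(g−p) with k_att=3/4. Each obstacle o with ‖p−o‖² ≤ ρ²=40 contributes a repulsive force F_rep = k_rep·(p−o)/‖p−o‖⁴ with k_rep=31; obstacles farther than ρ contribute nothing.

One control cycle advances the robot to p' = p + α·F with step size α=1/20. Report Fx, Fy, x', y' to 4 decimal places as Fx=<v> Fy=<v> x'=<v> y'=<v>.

Fx=1.5737 Fy=-5.4343 x'=-3.9213 y'=-2.2717

F_att = 3/4·(g−p) = 3/4·(2,-7) = (1.5000,-5.2500)
o1: d²=340 > ρ²=40 → inactive
o2: d²=180 > ρ²=40 → inactive
o3: d²=29 ≤ ρ²=40; F_rep = 31·(2,-5)/29² = (0.0737,-0.1843)
o4: d²=85 > ρ²=40 → inactive
F = F_att + ΣF_rep = (1.5737,-5.4343)
p' = p + 1/20·F = (-3.9213,-2.2717)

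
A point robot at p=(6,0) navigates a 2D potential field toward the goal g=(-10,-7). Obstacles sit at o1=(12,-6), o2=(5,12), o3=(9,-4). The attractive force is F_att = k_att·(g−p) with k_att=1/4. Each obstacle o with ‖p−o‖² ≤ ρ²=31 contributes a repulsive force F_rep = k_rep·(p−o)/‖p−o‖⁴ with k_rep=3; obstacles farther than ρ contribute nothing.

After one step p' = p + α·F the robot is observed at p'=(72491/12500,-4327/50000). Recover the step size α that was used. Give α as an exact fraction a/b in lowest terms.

F_att = 1/4·(g−p) = 1/4·(-16,-7) = (-4.0000,-1.7500)
o1: d²=72 > ρ²=31 → inactive
o2: d²=145 > ρ²=31 → inactive
o3: d²=25 ≤ ρ²=31; F_rep = 3·(-3,4)/25² = (-0.0144,0.0192)
F = F_att + ΣF_rep = (-4.0144,-1.7308)
Δp = p'−p = (-0.2007,-0.0865); α = Δx/Fx = (-2509/12500) / (-2509/625) = 1/20
check: Δy/Fy = (-4327/50000) / (-4327/2500) = 1/20 ✓

α = 1/20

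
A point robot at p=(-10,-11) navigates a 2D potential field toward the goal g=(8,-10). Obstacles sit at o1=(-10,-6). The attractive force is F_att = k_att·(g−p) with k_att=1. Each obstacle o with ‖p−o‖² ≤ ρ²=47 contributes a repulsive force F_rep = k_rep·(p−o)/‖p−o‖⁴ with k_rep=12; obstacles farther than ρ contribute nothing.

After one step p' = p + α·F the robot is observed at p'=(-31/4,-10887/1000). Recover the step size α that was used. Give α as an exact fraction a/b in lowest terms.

F_att = 1·(g−p) = 1·(18,1) = (18.0000,1.0000)
o1: d²=25 ≤ ρ²=47; F_rep = 12·(0,-5)/25² = (0.0000,-0.0960)
F = F_att + ΣF_rep = (18.0000,0.9040)
Δp = p'−p = (2.2500,0.1130); α = Δx/Fx = (9/4) / (18) = 1/8
check: Δy/Fy = (113/1000) / (113/125) = 1/8 ✓

α = 1/8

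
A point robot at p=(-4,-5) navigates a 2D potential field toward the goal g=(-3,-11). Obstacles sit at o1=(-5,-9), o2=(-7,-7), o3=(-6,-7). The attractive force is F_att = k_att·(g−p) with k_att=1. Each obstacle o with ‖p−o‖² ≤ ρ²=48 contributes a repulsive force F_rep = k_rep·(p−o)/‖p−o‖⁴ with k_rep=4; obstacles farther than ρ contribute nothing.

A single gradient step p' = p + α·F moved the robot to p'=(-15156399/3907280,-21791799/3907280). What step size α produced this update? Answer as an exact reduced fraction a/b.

α = 1/10

F_att = 1·(g−p) = 1·(1,-6) = (1.0000,-6.0000)
o1: d²=17 ≤ ρ²=48; F_rep = 4·(1,4)/17² = (0.0138,0.0554)
o2: d²=13 ≤ ρ²=48; F_rep = 4·(3,2)/13² = (0.0710,0.0473)
o3: d²=8 ≤ ρ²=48; F_rep = 4·(2,2)/8² = (0.1250,0.1250)
F = F_att + ΣF_rep = (1.2098,-5.7723)
Δp = p'−p = (0.1210,-0.5772); α = Δx/Fx = (472721/3907280) / (472721/390728) = 1/10
check: Δy/Fy = (-2255399/3907280) / (-2255399/390728) = 1/10 ✓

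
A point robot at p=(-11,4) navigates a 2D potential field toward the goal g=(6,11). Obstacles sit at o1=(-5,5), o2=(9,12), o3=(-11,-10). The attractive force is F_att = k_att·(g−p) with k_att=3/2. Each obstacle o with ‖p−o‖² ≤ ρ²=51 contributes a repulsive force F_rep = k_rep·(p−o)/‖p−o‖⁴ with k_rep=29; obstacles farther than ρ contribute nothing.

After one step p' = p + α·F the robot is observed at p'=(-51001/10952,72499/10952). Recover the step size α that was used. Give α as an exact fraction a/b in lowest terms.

α = 1/4

F_att = 3/2·(g−p) = 3/2·(17,7) = (25.5000,10.5000)
o1: d²=37 ≤ ρ²=51; F_rep = 29·(-6,-1)/37² = (-0.1271,-0.0212)
o2: d²=464 > ρ²=51 → inactive
o3: d²=196 > ρ²=51 → inactive
F = F_att + ΣF_rep = (25.3729,10.4788)
Δp = p'−p = (6.3432,2.6197); α = Δx/Fx = (69471/10952) / (69471/2738) = 1/4
check: Δy/Fy = (28691/10952) / (28691/2738) = 1/4 ✓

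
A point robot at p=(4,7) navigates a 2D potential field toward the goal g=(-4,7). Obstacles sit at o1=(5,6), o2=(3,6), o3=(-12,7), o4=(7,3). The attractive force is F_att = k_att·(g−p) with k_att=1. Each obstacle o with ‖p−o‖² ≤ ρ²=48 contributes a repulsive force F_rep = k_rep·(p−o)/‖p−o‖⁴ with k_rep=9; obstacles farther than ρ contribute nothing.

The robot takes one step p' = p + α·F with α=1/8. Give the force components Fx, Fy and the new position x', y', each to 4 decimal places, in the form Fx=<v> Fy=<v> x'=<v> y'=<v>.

F_att = 1·(g−p) = 1·(-8,0) = (-8.0000,0.0000)
o1: d²=2 ≤ ρ²=48; F_rep = 9·(-1,1)/2² = (-2.2500,2.2500)
o2: d²=2 ≤ ρ²=48; F_rep = 9·(1,1)/2² = (2.2500,2.2500)
o3: d²=256 > ρ²=48 → inactive
o4: d²=25 ≤ ρ²=48; F_rep = 9·(-3,4)/25² = (-0.0432,0.0576)
F = F_att + ΣF_rep = (-8.0432,4.5576)
p' = p + 1/8·F = (2.9946,7.5697)

Fx=-8.0432 Fy=4.5576 x'=2.9946 y'=7.5697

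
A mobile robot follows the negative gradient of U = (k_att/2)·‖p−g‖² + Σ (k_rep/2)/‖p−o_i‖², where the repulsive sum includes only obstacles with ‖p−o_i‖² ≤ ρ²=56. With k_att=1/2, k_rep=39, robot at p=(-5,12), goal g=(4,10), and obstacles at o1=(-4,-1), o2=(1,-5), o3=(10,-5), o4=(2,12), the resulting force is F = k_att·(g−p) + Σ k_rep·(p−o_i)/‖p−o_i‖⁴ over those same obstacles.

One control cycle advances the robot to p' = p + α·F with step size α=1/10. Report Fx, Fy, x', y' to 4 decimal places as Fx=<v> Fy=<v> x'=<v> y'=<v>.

F_att = 1/2·(g−p) = 1/2·(9,-2) = (4.5000,-1.0000)
o1: d²=170 > ρ²=56 → inactive
o2: d²=325 > ρ²=56 → inactive
o3: d²=514 > ρ²=56 → inactive
o4: d²=49 ≤ ρ²=56; F_rep = 39·(-7,0)/49² = (-0.1137,0.0000)
F = F_att + ΣF_rep = (4.3863,-1.0000)
p' = p + 1/10·F = (-4.5614,11.9000)

Fx=4.3863 Fy=-1.0000 x'=-4.5614 y'=11.9000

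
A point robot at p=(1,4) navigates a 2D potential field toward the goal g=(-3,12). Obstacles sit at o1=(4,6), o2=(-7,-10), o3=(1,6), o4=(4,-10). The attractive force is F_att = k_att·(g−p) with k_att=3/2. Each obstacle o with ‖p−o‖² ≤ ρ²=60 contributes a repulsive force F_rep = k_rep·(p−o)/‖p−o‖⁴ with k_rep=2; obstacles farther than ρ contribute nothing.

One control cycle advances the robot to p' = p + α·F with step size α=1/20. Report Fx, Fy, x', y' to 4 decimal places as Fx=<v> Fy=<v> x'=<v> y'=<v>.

Fx=-6.0355 Fy=11.7263 x'=0.6982 y'=4.5863

F_att = 3/2·(g−p) = 3/2·(-4,8) = (-6.0000,12.0000)
o1: d²=13 ≤ ρ²=60; F_rep = 2·(-3,-2)/13² = (-0.0355,-0.0237)
o2: d²=260 > ρ²=60 → inactive
o3: d²=4 ≤ ρ²=60; F_rep = 2·(0,-2)/4² = (0.0000,-0.2500)
o4: d²=205 > ρ²=60 → inactive
F = F_att + ΣF_rep = (-6.0355,11.7263)
p' = p + 1/20·F = (0.6982,4.5863)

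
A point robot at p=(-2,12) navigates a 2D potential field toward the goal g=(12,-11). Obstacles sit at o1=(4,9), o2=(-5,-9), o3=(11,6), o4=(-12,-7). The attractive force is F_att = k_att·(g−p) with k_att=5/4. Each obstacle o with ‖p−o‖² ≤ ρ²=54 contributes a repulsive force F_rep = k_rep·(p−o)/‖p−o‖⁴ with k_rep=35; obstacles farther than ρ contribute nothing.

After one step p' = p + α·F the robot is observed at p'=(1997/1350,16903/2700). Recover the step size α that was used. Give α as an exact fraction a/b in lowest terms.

F_att = 5/4·(g−p) = 5/4·(14,-23) = (17.5000,-28.7500)
o1: d²=45 ≤ ρ²=54; F_rep = 35·(-6,3)/45² = (-0.1037,0.0519)
o2: d²=450 > ρ²=54 → inactive
o3: d²=205 > ρ²=54 → inactive
o4: d²=461 > ρ²=54 → inactive
F = F_att + ΣF_rep = (17.3963,-28.6981)
Δp = p'−p = (3.4793,-5.7396); α = Δx/Fx = (4697/1350) / (4697/270) = 1/5
check: Δy/Fy = (-15497/2700) / (-15497/540) = 1/5 ✓

α = 1/5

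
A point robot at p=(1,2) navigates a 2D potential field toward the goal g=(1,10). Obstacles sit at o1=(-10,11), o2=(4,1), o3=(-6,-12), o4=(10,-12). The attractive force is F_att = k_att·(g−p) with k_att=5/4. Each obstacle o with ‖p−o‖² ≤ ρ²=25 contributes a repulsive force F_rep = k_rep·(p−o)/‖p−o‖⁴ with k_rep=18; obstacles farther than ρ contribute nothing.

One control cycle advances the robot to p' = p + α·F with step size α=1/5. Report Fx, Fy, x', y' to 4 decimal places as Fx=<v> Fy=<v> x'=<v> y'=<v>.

Fx=-0.5400 Fy=10.1800 x'=0.8920 y'=4.0360

F_att = 5/4·(g−p) = 5/4·(0,8) = (0.0000,10.0000)
o1: d²=202 > ρ²=25 → inactive
o2: d²=10 ≤ ρ²=25; F_rep = 18·(-3,1)/10² = (-0.5400,0.1800)
o3: d²=245 > ρ²=25 → inactive
o4: d²=277 > ρ²=25 → inactive
F = F_att + ΣF_rep = (-0.5400,10.1800)
p' = p + 1/5·F = (0.8920,4.0360)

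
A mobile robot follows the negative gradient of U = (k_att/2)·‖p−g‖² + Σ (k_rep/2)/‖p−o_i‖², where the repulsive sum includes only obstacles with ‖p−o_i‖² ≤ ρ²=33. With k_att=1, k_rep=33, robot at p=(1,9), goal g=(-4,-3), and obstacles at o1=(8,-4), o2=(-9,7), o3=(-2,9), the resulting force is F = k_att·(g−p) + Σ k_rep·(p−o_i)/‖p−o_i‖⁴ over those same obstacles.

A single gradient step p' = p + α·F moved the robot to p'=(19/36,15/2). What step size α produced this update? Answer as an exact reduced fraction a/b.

F_att = 1·(g−p) = 1·(-5,-12) = (-5.0000,-12.0000)
o1: d²=218 > ρ²=33 → inactive
o2: d²=104 > ρ²=33 → inactive
o3: d²=9 ≤ ρ²=33; F_rep = 33·(3,0)/9² = (1.2222,0.0000)
F = F_att + ΣF_rep = (-3.7778,-12.0000)
Δp = p'−p = (-0.4722,-1.5000); α = Δx/Fx = (-17/36) / (-34/9) = 1/8
check: Δy/Fy = (-3/2) / (-12) = 1/8 ✓

α = 1/8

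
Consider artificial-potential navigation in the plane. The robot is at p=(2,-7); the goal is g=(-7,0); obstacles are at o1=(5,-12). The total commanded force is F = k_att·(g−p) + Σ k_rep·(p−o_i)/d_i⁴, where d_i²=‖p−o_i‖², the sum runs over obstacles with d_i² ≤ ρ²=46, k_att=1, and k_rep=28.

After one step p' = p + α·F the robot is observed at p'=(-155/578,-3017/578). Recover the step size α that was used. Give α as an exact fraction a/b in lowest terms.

α = 1/4

F_att = 1·(g−p) = 1·(-9,7) = (-9.0000,7.0000)
o1: d²=34 ≤ ρ²=46; F_rep = 28·(-3,5)/34² = (-0.0727,0.1211)
F = F_att + ΣF_rep = (-9.0727,7.1211)
Δp = p'−p = (-2.2682,1.7803); α = Δx/Fx = (-1311/578) / (-2622/289) = 1/4
check: Δy/Fy = (1029/578) / (2058/289) = 1/4 ✓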